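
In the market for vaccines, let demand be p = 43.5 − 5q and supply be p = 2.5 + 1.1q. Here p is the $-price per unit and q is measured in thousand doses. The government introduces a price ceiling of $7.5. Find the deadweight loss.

Competitive equilibrium: 43.5 − 5q = 2.5 + 1.1q → q* = 6.7213, p* = 9.8934.
At the ceiling p = 7.5, quantity supplied = (7.5 − 2.5)/1.1 = 4.5455.
Willingness to pay at q' = 4.5455: 43.5 − 5·4.5455 = 20.7725.
Δq = 6.7213 − 4.5455 = 2.1758; wedge = 20.7725 − 7.5 = 13.2725.
Deadweight loss = ½ × 2.1758 × 13.2725 = $14.44 thousand.

$14.44 thousand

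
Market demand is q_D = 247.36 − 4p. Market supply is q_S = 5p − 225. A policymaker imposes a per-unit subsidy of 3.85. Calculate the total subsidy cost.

In inverse form: demand p = 61.84 − 0.25q, supply p = 45 + 0.2q.
Competitive equilibrium: 61.84 − 0.25q = 45 + 0.2q → q* = 37.4222, p* = 52.4844.
The subsidy lowers effective supply by 3.85: p = 41.15 + 0.2q.
New quantity: 61.84 − 0.25q = 41.15 + 0.2q → q' = 45.9778.
Total subsidy cost = 3.85 × 45.9778 = 177.01.

177.01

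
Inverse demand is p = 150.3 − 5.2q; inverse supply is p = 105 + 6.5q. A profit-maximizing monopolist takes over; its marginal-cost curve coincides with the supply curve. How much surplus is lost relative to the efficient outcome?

Competitive equilibrium: 150.3 − 5.2q = 105 + 6.5q → q* = 3.8718, p* = 130.1667.
Marginal revenue: MR = 150.3 − 10.4q. Set MR = MC: 150.3 − 10.4q = 105 + 6.5q → q_m = 2.6805.
Price p_m = 150.3 − 5.2·2.6805 = 136.3614; MC(q_m) = 105 + 6.5·2.6805 = 122.4233.
Competitive q* = 3.8718, so Δq = 1.1913; wedge = 136.3614 − 122.4233 = 13.9381.
The triangle = ½ × 1.1913 × 13.9381 = 8.30.

8.30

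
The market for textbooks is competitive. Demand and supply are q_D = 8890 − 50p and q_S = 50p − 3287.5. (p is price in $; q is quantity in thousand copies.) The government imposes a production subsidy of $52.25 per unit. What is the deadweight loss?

$34125.78 thousand

In inverse form: demand p = 177.8 − 0.02q, supply p = 65.75 + 0.02q.
Competitive equilibrium: 177.8 − 0.02q = 65.75 + 0.02q → q* = 2801.25, p* = 121.775.
The subsidy lowers effective supply by 52.25: p = 13.5 + 0.02q.
New quantity: 177.8 − 0.02q = 13.5 + 0.02q → q' = 4107.5.
Overproduction Δq = 4107.5 − 2801.25 = 1306.25; wedge = subsidy = 52.25.
DWL = ½ × 1306.25 × 52.25 = $34125.78 thousand.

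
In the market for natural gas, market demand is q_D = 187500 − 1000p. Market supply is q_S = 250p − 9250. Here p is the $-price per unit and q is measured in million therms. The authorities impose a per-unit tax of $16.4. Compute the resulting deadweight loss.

In inverse form: demand p = 187.5 − 0.001q, supply p = 37 + 0.004q.
Competitive equilibrium: 187.5 − 0.001q = 37 + 0.004q → q* = 30100, p* = 157.4.
With the tax, the buyer price exceeds the seller price by 16.4: (187.5 − 0.001q) − (37 + 0.004q) = 16.4 → q' = 26820.
Δq = 30100 − 26820 = 3280; the wedge equals the tax, 16.4.
DWL = ½ × 3280 × 16.4 = $26896 million.

$26896 million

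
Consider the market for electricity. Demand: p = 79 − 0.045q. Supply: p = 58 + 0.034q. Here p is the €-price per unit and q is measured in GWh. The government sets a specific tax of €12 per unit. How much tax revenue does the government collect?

Competitive equilibrium: 79 − 0.045q = 58 + 0.034q → q* = 265.8228, p* = 67.038.
With the tax, the buyer price exceeds the seller price by 12: (79 − 0.045q) − (58 + 0.034q) = 12 → q' = 113.9241.
Tax revenue = 12 × 113.9241 = €1367.09.

€1367.09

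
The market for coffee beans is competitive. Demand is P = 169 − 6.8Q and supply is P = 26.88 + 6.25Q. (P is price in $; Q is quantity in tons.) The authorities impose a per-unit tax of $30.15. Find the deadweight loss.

Competitive equilibrium: 169 − 6.8Q = 26.88 + 6.25Q → Q* = 10.8904, P* = 94.9451.
With the tax, the buyer price exceeds the seller price by 30.15: (169 − 6.8Q) − (26.88 + 6.25Q) = 30.15 → Q' = 8.5801.
ΔQ = 10.8904 − 8.5801 = 2.3103; the wedge equals the tax, 30.15.
DWL = ½ × 2.3103 × 30.15 = $34.83.

$34.83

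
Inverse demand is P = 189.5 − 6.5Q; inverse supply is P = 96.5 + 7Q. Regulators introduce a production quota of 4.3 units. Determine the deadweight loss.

Competitive equilibrium: 189.5 − 6.5Q = 96.5 + 7Q → Q* = 6.8889, P* = 144.7222.
At Q = 4.3: demand price = 189.5 − 6.5·4.3 = 161.55; supply price = 96.5 + 7·4.3 = 126.6.
ΔQ = 6.8889 − 4.3 = 2.5889; wedge = 161.55 − 126.6 = 34.95.
Deadweight loss = ½ × 2.5889 × 34.95 = 45.24.

45.24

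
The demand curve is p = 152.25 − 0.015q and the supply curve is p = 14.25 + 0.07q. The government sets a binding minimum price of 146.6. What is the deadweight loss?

Competitive equilibrium: 152.25 − 0.015q = 14.25 + 0.07q → q* = 1623.52941, p* = 127.89706.
At the floor p = 146.6, quantity demanded = (152.25 − 146.6)/0.015 = 376.66667.
Sellers' marginal cost at q' = 376.66667: 14.25 + 0.07·376.66667 = 40.61667.
Δq = 1623.52941 − 376.66667 = 1246.86274; wedge = 146.6 − 40.61667 = 105.98333.
Deadweight loss = ½ × 1246.86274 × 105.98333 = 66073.33.

66073.33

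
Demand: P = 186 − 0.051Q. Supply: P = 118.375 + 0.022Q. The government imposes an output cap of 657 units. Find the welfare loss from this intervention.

2648.44

Competitive equilibrium: 186 − 0.051Q = 118.375 + 0.022Q → Q* = 926.3699, P* = 138.7551.
At Q = 657: demand price = 186 − 0.051·657 = 152.493; supply price = 118.375 + 0.022·657 = 132.829.
ΔQ = 926.3699 − 657 = 269.3699; wedge = 152.493 − 132.829 = 19.664.
DWL = ½ × 269.3699 × 19.664 = 2648.44.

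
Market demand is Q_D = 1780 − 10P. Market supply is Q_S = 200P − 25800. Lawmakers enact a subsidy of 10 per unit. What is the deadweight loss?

476.19

In inverse form: demand P = 178 − 0.1Q, supply P = 129 + 0.005Q.
Competitive equilibrium: 178 − 0.1Q = 129 + 0.005Q → Q* = 466.6667, P* = 131.3333.
The subsidy lowers effective supply by 10: P = 119 + 0.005Q.
New quantity: 178 − 0.1Q = 119 + 0.005Q → Q' = 561.9048.
Overproduction ΔQ = 561.9048 − 466.6667 = 95.2381; wedge = subsidy = 10.
The triangle = ½ × 95.2381 × 10 = 476.19.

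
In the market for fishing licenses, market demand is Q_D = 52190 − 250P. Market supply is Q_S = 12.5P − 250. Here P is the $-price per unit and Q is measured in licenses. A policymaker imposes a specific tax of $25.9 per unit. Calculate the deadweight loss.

$3992.92

In inverse form: demand P = 208.76 − 0.004Q, supply P = 20 + 0.08Q.
Competitive equilibrium: 208.76 − 0.004Q = 20 + 0.08Q → Q* = 2247.1429, P* = 199.7714.
With the tax, the buyer price exceeds the seller price by 25.9: (208.76 − 0.004Q) − (20 + 0.08Q) = 25.9 → Q' = 1938.8095.
ΔQ = 2247.1429 − 1938.8095 = 308.3334; the wedge equals the tax, 25.9.
Deadweight loss = ½ × 308.3334 × 25.9 = $3992.92.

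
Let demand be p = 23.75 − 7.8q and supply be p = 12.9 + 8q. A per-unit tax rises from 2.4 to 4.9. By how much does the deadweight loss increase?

0.58

Competitive equilibrium: 23.75 − 7.8q = 12.9 + 8q → q* = 0.6867, p* = 18.3937.
For a per-unit tax t: Δq = t/15.8, so DWL = ½·t·(t/15.8) = t²/31.6.
At t = 2.4: DWL = 0.182. At t = 4.9: DWL = 0.76.
Increase = 0.76 − 0.182 = 0.58.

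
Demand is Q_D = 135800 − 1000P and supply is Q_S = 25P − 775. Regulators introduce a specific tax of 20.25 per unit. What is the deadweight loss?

5000.76

In inverse form: demand P = 135.8 − 0.001Q, supply P = 31 + 0.04Q.
Competitive equilibrium: 135.8 − 0.001Q = 31 + 0.04Q → Q* = 2556.0976, P* = 133.2439.
With the tax, the buyer price exceeds the seller price by 20.25: (135.8 − 0.001Q) − (31 + 0.04Q) = 20.25 → Q' = 2062.1951.
ΔQ = 2556.0976 − 2062.1951 = 493.9025; the wedge equals the tax, 20.25.
Welfare loss = ½ × 493.9025 × 20.25 = 5000.76.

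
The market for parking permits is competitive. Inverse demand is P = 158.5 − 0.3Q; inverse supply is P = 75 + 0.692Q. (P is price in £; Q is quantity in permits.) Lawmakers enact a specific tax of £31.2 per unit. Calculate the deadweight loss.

£490.65

Competitive equilibrium: 158.5 − 0.3Q = 75 + 0.692Q → Q* = 84.17339, P* = 133.24798.
With the tax, the buyer price exceeds the seller price by 31.2: (158.5 − 0.3Q) − (75 + 0.692Q) = 31.2 → Q' = 52.72177.
ΔQ = 84.17339 − 52.72177 = 31.45162; the wedge equals the tax, 31.2.
DWL = ½ × 31.45162 × 31.2 = £490.65.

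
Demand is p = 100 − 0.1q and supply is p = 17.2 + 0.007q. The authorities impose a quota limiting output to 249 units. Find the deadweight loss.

Competitive equilibrium: 100 − 0.1q = 17.2 + 0.007q → q* = 773.8318, p* = 22.6168.
At q = 249: demand price = 100 − 0.1·249 = 75.1; supply price = 17.2 + 0.007·249 = 18.943.
Δq = 773.8318 − 249 = 524.8318; wedge = 75.1 − 18.943 = 56.157.
Welfare loss = ½ × 524.8318 × 56.157 = 14736.49.

14736.49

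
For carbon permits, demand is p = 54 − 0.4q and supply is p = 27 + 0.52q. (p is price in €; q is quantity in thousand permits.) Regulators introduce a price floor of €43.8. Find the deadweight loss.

€6.81 thousand

Competitive equilibrium: 54 − 0.4q = 27 + 0.52q → q* = 29.3478, p* = 42.2609.
At the floor p = 43.8, quantity demanded = (54 − 43.8)/0.4 = 25.5.
Sellers' marginal cost at q' = 25.5: 27 + 0.52·25.5 = 40.26.
Δq = 29.3478 − 25.5 = 3.8478; wedge = 43.8 − 40.26 = 3.54.
Welfare loss = ½ × 3.8478 × 3.54 = €6.81 thousand.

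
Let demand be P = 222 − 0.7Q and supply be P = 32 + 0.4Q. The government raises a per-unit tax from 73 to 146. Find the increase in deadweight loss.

Competitive equilibrium: 222 − 0.7Q = 32 + 0.4Q → Q* = 172.7273, P* = 101.0909.
For a per-unit tax t: ΔQ = t/1.1, so DWL = ½·t·(t/1.1) = t²/2.2.
At t = 73: DWL = 2422.273. At t = 146: DWL = 9689.091.
Increase = 9689.091 − 2422.273 = 7266.82.

7266.82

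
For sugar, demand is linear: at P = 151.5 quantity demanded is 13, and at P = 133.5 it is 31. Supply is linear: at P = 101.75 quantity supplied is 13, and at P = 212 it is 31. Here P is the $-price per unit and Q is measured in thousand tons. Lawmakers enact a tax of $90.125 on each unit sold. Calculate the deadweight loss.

$570 thousand

Demand slope = (133.5 − 151.5)/(31 − 13) = −1, so P = 164.5 − Q.
Supply slope = (212 − 101.75)/(31 − 13) = 6.125, so P = 22.125 + 6.125Q.
Competitive equilibrium: 164.5 − Q = 22.125 + 6.125Q → Q* = 19.9825, P* = 144.5175.
With the tax, the buyer price exceeds the seller price by 90.125: (164.5 − Q) − (22.125 + 6.125Q) = 90.125 → Q' = 7.3333.
ΔQ = 19.9825 − 7.3333 = 12.6492; the wedge equals the tax, 90.125.
Deadweight loss = ½ × 12.6492 × 90.125 = $570 thousand.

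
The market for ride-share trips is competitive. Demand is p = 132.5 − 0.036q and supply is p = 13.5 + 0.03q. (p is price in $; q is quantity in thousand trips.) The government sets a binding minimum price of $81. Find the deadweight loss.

$4578.34 thousand

Competitive equilibrium: 132.5 − 0.036q = 13.5 + 0.03q → q* = 1803.030303, p* = 67.590909.
At the floor p = 81, quantity demanded = (132.5 − 81)/0.036 = 1430.555556.
Sellers' marginal cost at q' = 1430.555556: 13.5 + 0.03·1430.555556 = 56.416667.
Δq = 1803.030303 − 1430.555556 = 372.474747; wedge = 81 − 56.416667 = 24.583333.
The triangle = ½ × 372.474747 × 24.583333 = $4578.34 thousand.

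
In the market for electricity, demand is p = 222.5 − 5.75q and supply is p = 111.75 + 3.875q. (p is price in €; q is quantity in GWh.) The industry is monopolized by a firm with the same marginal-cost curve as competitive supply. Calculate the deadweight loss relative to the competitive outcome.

Competitive equilibrium: 222.5 − 5.75q = 111.75 + 3.875q → q* = 11.5065, p* = 156.3377.
Marginal revenue: MR = 222.5 − 11.5q. Set MR = MC: 222.5 − 11.5q = 111.75 + 3.875q → q_m = 7.2033.
Price p_m = 222.5 − 5.75·7.2033 = 181.081; MC(q_m) = 111.75 + 3.875·7.2033 = 139.6628.
Competitive q* = 11.5065, so Δq = 4.3032; wedge = 181.081 − 139.6628 = 41.4182.
The triangle = ½ × 4.3032 × 41.4182 = €89.12.

€89.12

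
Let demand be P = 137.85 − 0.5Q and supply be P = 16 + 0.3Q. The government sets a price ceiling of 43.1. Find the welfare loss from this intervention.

1536.57

Competitive equilibrium: 137.85 − 0.5Q = 16 + 0.3Q → Q* = 152.3125, P* = 61.6938.
At the ceiling P = 43.1, quantity supplied = (43.1 − 16)/0.3 = 90.3333.
Willingness to pay at Q' = 90.3333: 137.85 − 0.5·90.3333 = 92.6834.
ΔQ = 152.3125 − 90.3333 = 61.9792; wedge = 92.6834 − 43.1 = 49.5834.
Deadweight loss = ½ × 61.9792 × 49.5834 = 1536.57.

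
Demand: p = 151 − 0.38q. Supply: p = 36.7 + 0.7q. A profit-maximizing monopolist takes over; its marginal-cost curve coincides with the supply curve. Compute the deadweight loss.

Competitive equilibrium: 151 − 0.38q = 36.7 + 0.7q → q* = 105.8333, p* = 110.7833.
Marginal revenue: MR = 151 − 0.76q. Set MR = MC: 151 − 0.76q = 36.7 + 0.7q → q_m = 78.2877.
Price p_m = 151 − 0.38·78.2877 = 121.2507; MC(q_m) = 36.7 + 0.7·78.2877 = 91.5014.
Competitive q* = 105.8333, so Δq = 27.5456; wedge = 121.2507 − 91.5014 = 29.7493.
Welfare loss = ½ × 27.5456 × 29.7493 = 409.73.

409.73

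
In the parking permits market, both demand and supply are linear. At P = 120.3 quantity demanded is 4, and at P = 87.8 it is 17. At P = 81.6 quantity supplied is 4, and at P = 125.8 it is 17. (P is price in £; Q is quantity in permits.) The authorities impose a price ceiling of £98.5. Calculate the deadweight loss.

Demand slope = (87.8 − 120.3)/(17 − 4) = −2.5, so P = 130.3 − 2.5Q.
Supply slope = (125.8 − 81.6)/(17 − 4) = 3.4, so P = 68 + 3.4Q.
Competitive equilibrium: 130.3 − 2.5Q = 68 + 3.4Q → Q* = 10.5593, P* = 103.9017.
At the ceiling P = 98.5, quantity supplied = (98.5 − 68)/3.4 = 8.9706.
Willingness to pay at Q' = 8.9706: 130.3 − 2.5·8.9706 = 107.8735.
ΔQ = 10.5593 − 8.9706 = 1.5887; wedge = 107.8735 − 98.5 = 9.3735.
The triangle = ½ × 1.5887 × 9.3735 = £7.45.

£7.45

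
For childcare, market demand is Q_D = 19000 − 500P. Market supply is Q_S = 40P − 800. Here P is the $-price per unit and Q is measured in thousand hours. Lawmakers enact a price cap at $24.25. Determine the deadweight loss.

$3330.15 thousand

In inverse form: demand P = 38 − 0.002Q, supply P = 20 + 0.025Q.
Competitive equilibrium: 38 − 0.002Q = 20 + 0.025Q → Q* = 666.6667, P* = 36.6667.
At the ceiling P = 24.25, quantity supplied = (24.25 − 20)/0.025 = 170.
Willingness to pay at Q' = 170: 38 − 0.002·170 = 37.66.
ΔQ = 666.6667 − 170 = 496.6667; wedge = 37.66 − 24.25 = 13.41.
Welfare loss = ½ × 496.6667 × 13.41 = $3330.15 thousand.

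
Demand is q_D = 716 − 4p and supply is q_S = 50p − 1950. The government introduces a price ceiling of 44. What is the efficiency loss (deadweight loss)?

In inverse form: demand p = 179 − 0.25q, supply p = 39 + 0.02q.
Competitive equilibrium: 179 − 0.25q = 39 + 0.02q → q* = 518.5185, p* = 49.3704.
At the ceiling p = 44, quantity supplied = (44 − 39)/0.02 = 250.
Willingness to pay at q' = 250: 179 − 0.25·250 = 116.5.
Δq = 518.5185 − 250 = 268.5185; wedge = 116.5 − 44 = 72.5.
The triangle = ½ × 268.5185 × 72.5 = 9733.80.

9733.80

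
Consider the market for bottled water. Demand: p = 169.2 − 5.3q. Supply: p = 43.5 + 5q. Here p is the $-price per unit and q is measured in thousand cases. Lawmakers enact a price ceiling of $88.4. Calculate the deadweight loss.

$53.53 thousand

Competitive equilibrium: 169.2 − 5.3q = 43.5 + 5q → q* = 12.2039, p* = 104.5194.
At the ceiling p = 88.4, quantity supplied = (88.4 − 43.5)/5 = 8.98.
Willingness to pay at q' = 8.98: 169.2 − 5.3·8.98 = 121.606.
Δq = 12.2039 − 8.98 = 3.2239; wedge = 121.606 − 88.4 = 33.206.
Welfare loss = ½ × 3.2239 × 33.206 = $53.53 thousand.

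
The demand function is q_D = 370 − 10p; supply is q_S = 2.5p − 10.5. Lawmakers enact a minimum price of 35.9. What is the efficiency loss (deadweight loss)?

In inverse form: demand p = 37 − 0.1q, supply p = 4.2 + 0.4q.
Competitive equilibrium: 37 − 0.1q = 4.2 + 0.4q → q* = 65.6, p* = 30.44.
At the floor p = 35.9, quantity demanded = (37 − 35.9)/0.1 = 11.
Sellers' marginal cost at q' = 11: 4.2 + 0.4·11 = 8.6.
Δq = 65.6 − 11 = 54.6; wedge = 35.9 − 8.6 = 27.3.
DWL = ½ × 54.6 × 27.3 = 745.29.

745.29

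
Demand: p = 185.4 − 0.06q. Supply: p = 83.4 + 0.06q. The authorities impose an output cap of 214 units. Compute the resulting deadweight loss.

Competitive equilibrium: 185.4 − 0.06q = 83.4 + 0.06q → q* = 850, p* = 134.4.
At q = 214: demand price = 185.4 − 0.06·214 = 172.56; supply price = 83.4 + 0.06·214 = 96.24.
Δq = 850 − 214 = 636; wedge = 172.56 − 96.24 = 76.32.
The triangle = ½ × 636 × 76.32 = 24269.76.

24269.76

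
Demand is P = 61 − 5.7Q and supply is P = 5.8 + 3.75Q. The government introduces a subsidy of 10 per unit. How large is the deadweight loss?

Competitive equilibrium: 61 − 5.7Q = 5.8 + 3.75Q → Q* = 5.8413, P* = 27.7048.
The subsidy lowers effective supply by 10: P = 3.75Q − 4.2.
New quantity: 61 − 5.7Q = 3.75Q − 4.2 → Q' = 6.8995.
Overproduction ΔQ = 6.8995 − 5.8413 = 1.0582; wedge = subsidy = 10.
Welfare loss = ½ × 1.0582 × 10 = 5.29.

5.29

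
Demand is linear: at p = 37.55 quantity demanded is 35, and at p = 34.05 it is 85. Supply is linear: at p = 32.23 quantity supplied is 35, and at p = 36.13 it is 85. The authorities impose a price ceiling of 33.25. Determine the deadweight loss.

Demand slope = (34.05 − 37.55)/(85 − 35) = −0.07, so p = 40 − 0.07q.
Supply slope = (36.13 − 32.23)/(85 − 35) = 0.078, so p = 29.5 + 0.078q.
Competitive equilibrium: 40 − 0.07q = 29.5 + 0.078q → q* = 70.9459, p* = 35.0338.
At the ceiling p = 33.25, quantity supplied = (33.25 − 29.5)/0.078 = 48.0769.
Willingness to pay at q' = 48.0769: 40 − 0.07·48.0769 = 36.6346.
Δq = 70.9459 − 48.0769 = 22.869; wedge = 36.6346 − 33.25 = 3.3846.
Deadweight loss = ½ × 22.869 × 3.3846 = 38.70.

38.70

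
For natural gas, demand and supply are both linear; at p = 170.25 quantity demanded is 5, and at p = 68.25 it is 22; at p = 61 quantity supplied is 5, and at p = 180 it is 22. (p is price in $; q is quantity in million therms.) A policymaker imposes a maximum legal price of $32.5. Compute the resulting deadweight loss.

$1011.61 million

Demand slope = (68.25 − 170.25)/(22 − 5) = −6, so p = 200.25 − 6q.
Supply slope = (180 − 61)/(22 − 5) = 7, so p = 26 + 7q.
Competitive equilibrium: 200.25 − 6q = 26 + 7q → q* = 13.40385, p* = 119.82692.
At the ceiling p = 32.5, quantity supplied = (32.5 − 26)/7 = 0.92857.
Willingness to pay at q' = 0.92857: 200.25 − 6·0.92857 = 194.67858.
Δq = 13.40385 − 0.92857 = 12.47528; wedge = 194.67858 − 32.5 = 162.17858.
The triangle = ½ × 12.47528 × 162.17858 = $1011.61 million.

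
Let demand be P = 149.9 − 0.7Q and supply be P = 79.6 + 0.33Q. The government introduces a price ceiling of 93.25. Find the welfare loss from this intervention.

372.35

Competitive equilibrium: 149.9 − 0.7Q = 79.6 + 0.33Q → Q* = 68.2524, P* = 102.1233.
At the ceiling P = 93.25, quantity supplied = (93.25 − 79.6)/0.33 = 41.3636.
Willingness to pay at Q' = 41.3636: 149.9 − 0.7·41.3636 = 120.9455.
ΔQ = 68.2524 − 41.3636 = 26.8888; wedge = 120.9455 − 93.25 = 27.6955.
DWL = ½ × 26.8888 × 27.6955 = 372.35.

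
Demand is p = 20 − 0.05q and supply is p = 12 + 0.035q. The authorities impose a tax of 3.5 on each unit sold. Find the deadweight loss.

Competitive equilibrium: 20 − 0.05q = 12 + 0.035q → q* = 94.1176, p* = 15.2941.
With the tax, the buyer price exceeds the seller price by 3.5: (20 − 0.05q) − (12 + 0.035q) = 3.5 → q' = 52.9412.
Δq = 94.1176 − 52.9412 = 41.1764; the wedge equals the tax, 3.5.
DWL = ½ × 41.1764 × 3.5 = 72.06.

72.06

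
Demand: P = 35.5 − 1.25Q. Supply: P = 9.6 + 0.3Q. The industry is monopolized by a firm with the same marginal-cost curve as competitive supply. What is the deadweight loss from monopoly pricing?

Competitive equilibrium: 35.5 − 1.25Q = 9.6 + 0.3Q → Q* = 16.7097, P* = 14.6129.
Marginal revenue: MR = 35.5 − 2.5Q. Set MR = MC: 35.5 − 2.5Q = 9.6 + 0.3Q → Q_m = 9.25.
Price P_m = 35.5 − 1.25·9.25 = 23.9375; MC(Q_m) = 9.6 + 0.3·9.25 = 12.375.
Competitive Q* = 16.7097, so ΔQ = 7.4597; wedge = 23.9375 − 12.375 = 11.5625.
Deadweight loss = ½ × 7.4597 × 11.5625 = 43.13.

43.13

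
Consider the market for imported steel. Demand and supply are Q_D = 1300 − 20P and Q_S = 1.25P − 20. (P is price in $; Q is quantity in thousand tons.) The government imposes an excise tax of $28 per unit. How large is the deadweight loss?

In inverse form: demand P = 65 − 0.05Q, supply P = 16 + 0.8Q.
Competitive equilibrium: 65 − 0.05Q = 16 + 0.8Q → Q* = 57.6471, P* = 62.1176.
With the tax, the buyer price exceeds the seller price by 28: (65 − 0.05Q) − (16 + 0.8Q) = 28 → Q' = 24.7059.
ΔQ = 57.6471 − 24.7059 = 32.9412; the wedge equals the tax, 28.
Deadweight loss = ½ × 32.9412 × 28 = $461.18 thousand.

$461.18 thousand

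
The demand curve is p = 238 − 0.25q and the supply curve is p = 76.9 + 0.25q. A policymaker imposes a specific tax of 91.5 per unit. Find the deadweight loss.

8372.25

Competitive equilibrium: 238 − 0.25q = 76.9 + 0.25q → q* = 322.2, p* = 157.45.
With the tax, the buyer price exceeds the seller price by 91.5: (238 − 0.25q) − (76.9 + 0.25q) = 91.5 → q' = 139.2.
Δq = 322.2 − 139.2 = 183; the wedge equals the tax, 91.5.
The triangle = ½ × 183 × 91.5 = 8372.25.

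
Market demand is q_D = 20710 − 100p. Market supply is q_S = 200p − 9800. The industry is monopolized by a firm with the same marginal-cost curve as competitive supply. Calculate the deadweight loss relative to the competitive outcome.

In inverse form: demand p = 207.1 − 0.01q, supply p = 49 + 0.005q.
Competitive equilibrium: 207.1 − 0.01q = 49 + 0.005q → q* = 10540, p* = 101.7.
Marginal revenue: MR = 207.1 − 0.02q. Set MR = MC: 207.1 − 0.02q = 49 + 0.005q → q_m = 6324.
Price p_m = 207.1 − 0.01·6324 = 143.86; MC(q_m) = 49 + 0.005·6324 = 80.62.
Competitive q* = 10540, so Δq = 4216; wedge = 143.86 − 80.62 = 63.24.
The triangle = ½ × 4216 × 63.24 = 133309.92.

133309.92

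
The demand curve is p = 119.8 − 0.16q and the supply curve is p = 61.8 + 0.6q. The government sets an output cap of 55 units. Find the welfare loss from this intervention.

172.66

Competitive equilibrium: 119.8 − 0.16q = 61.8 + 0.6q → q* = 76.3158, p* = 107.5895.
At q = 55: demand price = 119.8 − 0.16·55 = 111; supply price = 61.8 + 0.6·55 = 94.8.
Δq = 76.3158 − 55 = 21.3158; wedge = 111 − 94.8 = 16.2.
Deadweight loss = ½ × 21.3158 × 16.2 = 172.66.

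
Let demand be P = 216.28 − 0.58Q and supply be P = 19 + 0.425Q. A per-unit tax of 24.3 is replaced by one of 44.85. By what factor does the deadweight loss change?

Competitive equilibrium: 216.28 − 0.58Q = 19 + 0.425Q → Q* = 196.2985, P* = 102.4269.
For a per-unit tax t: ΔQ = t/1.005, so DWL = ½·t·(t/1.005) = t²/2.01.
At t = 24.3: DWL = 293.776. At t = 44.85: DWL = 1000.757.
Ratio = (44.85/24.3)² = 3.407.

3.407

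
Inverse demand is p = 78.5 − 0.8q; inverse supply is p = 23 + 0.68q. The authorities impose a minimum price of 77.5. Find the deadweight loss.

972.41

Competitive equilibrium: 78.5 − 0.8q = 23 + 0.68q → q* = 37.5, p* = 48.5.
At the floor p = 77.5, quantity demanded = (78.5 − 77.5)/0.8 = 1.25.
Sellers' marginal cost at q' = 1.25: 23 + 0.68·1.25 = 23.85.
Δq = 37.5 − 1.25 = 36.25; wedge = 77.5 − 23.85 = 53.65.
The triangle = ½ × 36.25 × 53.65 = 972.41.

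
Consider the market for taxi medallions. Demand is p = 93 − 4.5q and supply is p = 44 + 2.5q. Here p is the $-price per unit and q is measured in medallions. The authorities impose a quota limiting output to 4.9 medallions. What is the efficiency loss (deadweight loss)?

Competitive equilibrium: 93 − 4.5q = 44 + 2.5q → q* = 7, p* = 61.5.
At q = 4.9: demand price = 93 − 4.5·4.9 = 70.95; supply price = 44 + 2.5·4.9 = 56.25.
Δq = 7 − 4.9 = 2.1; wedge = 70.95 − 56.25 = 14.7.
DWL = ½ × 2.1 × 14.7 = $15.435.

$15.435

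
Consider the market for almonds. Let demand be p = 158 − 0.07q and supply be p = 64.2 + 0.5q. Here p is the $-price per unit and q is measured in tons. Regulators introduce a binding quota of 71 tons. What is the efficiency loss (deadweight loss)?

$2494.81

Competitive equilibrium: 158 − 0.07q = 64.2 + 0.5q → q* = 164.5614, p* = 146.4807.
At q = 71: demand price = 158 − 0.07·71 = 153.03; supply price = 64.2 + 0.5·71 = 99.7.
Δq = 164.5614 − 71 = 93.5614; wedge = 153.03 − 99.7 = 53.33.
DWL = ½ × 93.5614 × 53.33 = $2494.81.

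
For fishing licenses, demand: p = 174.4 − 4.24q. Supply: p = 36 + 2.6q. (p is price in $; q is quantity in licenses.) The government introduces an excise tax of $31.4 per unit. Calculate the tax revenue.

Competitive equilibrium: 174.4 − 4.24q = 36 + 2.6q → q* = 20.2339, p* = 88.6082.
With the tax, the buyer price exceeds the seller price by 31.4: (174.4 − 4.24q) − (36 + 2.6q) = 31.4 → q' = 15.6433.
Tax revenue = 31.4 × 15.6433 = $491.20.

$491.20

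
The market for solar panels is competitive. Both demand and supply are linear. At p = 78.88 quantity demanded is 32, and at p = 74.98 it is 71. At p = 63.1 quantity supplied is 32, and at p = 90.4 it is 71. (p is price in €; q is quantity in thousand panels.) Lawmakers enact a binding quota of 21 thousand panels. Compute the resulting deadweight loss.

€377.61 thousand

Demand slope = (74.98 − 78.88)/(71 − 32) = −0.1, so p = 82.08 − 0.1q.
Supply slope = (90.4 − 63.1)/(71 − 32) = 0.7, so p = 40.7 + 0.7q.
Competitive equilibrium: 82.08 − 0.1q = 40.7 + 0.7q → q* = 51.725, p* = 76.9075.
At q = 21: demand price = 82.08 − 0.1·21 = 79.98; supply price = 40.7 + 0.7·21 = 55.4.
Δq = 51.725 − 21 = 30.725; wedge = 79.98 − 55.4 = 24.58.
Deadweight loss = ½ × 30.725 × 24.58 = €377.61 thousand.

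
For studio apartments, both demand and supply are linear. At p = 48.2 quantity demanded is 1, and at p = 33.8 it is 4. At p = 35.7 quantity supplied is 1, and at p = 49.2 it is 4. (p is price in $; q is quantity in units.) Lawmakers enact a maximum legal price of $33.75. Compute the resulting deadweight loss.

Demand slope = (33.8 − 48.2)/(4 − 1) = −4.8, so p = 53 − 4.8q.
Supply slope = (49.2 − 35.7)/(4 − 1) = 4.5, so p = 31.2 + 4.5q.
Competitive equilibrium: 53 − 4.8q = 31.2 + 4.5q → q* = 2.3441, p* = 41.7484.
At the ceiling p = 33.75, quantity supplied = (33.75 − 31.2)/4.5 = 0.5667.
Willingness to pay at q' = 0.5667: 53 − 4.8·0.5667 = 50.2798.
Δq = 2.3441 − 0.5667 = 1.7774; wedge = 50.2798 − 33.75 = 16.5298.
Deadweight loss = ½ × 1.7774 × 16.5298 = $14.69.

$14.69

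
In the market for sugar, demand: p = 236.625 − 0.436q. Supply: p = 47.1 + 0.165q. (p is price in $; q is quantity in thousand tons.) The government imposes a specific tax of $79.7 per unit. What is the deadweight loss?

$5284.60 thousand

Competitive equilibrium: 236.625 − 0.436q = 47.1 + 0.165q → q* = 315.3494, p* = 99.1327.
With the tax, the buyer price exceeds the seller price by 79.7: (236.625 − 0.436q) − (47.1 + 0.165q) = 79.7 → q' = 182.7371.
Δq = 315.3494 − 182.7371 = 132.6123; the wedge equals the tax, 79.7.
Welfare loss = ½ × 132.6123 × 79.7 = $5284.60 thousand.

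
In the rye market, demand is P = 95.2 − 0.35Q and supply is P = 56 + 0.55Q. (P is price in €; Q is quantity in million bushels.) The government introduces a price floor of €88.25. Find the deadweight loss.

Competitive equilibrium: 95.2 − 0.35Q = 56 + 0.55Q → Q* = 43.5556, P* = 79.9556.
At the floor P = 88.25, quantity demanded = (95.2 − 88.25)/0.35 = 19.8571.
Sellers' marginal cost at Q' = 19.8571: 56 + 0.55·19.8571 = 66.9214.
ΔQ = 43.5556 − 19.8571 = 23.6985; wedge = 88.25 − 66.9214 = 21.3286.
DWL = ½ × 23.6985 × 21.3286 = €252.73 million.

€252.73 million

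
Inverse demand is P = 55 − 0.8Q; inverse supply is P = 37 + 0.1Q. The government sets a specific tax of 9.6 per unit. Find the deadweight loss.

Competitive equilibrium: 55 − 0.8Q = 37 + 0.1Q → Q* = 20, P* = 39.
With the tax, the buyer price exceeds the seller price by 9.6: (55 − 0.8Q) − (37 + 0.1Q) = 9.6 → Q' = 9.3333.
ΔQ = 20 − 9.3333 = 10.6667; the wedge equals the tax, 9.6.
Welfare loss = ½ × 10.6667 × 9.6 = 51.20.

51.20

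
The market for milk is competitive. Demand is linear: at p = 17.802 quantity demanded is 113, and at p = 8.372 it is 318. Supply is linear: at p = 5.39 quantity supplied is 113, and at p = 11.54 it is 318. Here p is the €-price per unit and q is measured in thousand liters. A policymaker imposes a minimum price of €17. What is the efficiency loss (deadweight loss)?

Demand slope = (8.372 − 17.802)/(318 − 113) = −0.046, so p = 23 − 0.046q.
Supply slope = (11.54 − 5.39)/(318 − 113) = 0.03, so p = 2 + 0.03q.
Competitive equilibrium: 23 − 0.046q = 2 + 0.03q → q* = 276.3158, p* = 10.2895.
At the floor p = 17, quantity demanded = (23 − 17)/0.046 = 130.4348.
Sellers' marginal cost at q' = 130.4348: 2 + 0.03·130.4348 = 5.913.
Δq = 276.3158 − 130.4348 = 145.881; wedge = 17 − 5.913 = 11.087.
The triangle = ½ × 145.881 × 11.087 = €808.69 thousand.

€808.69 thousand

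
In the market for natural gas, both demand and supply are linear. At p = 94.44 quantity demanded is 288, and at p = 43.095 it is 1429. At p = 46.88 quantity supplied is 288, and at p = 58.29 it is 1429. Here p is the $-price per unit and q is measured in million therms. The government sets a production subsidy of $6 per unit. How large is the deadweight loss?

$327.27 million

Demand slope = (43.095 − 94.44)/(1429 − 288) = −0.045, so p = 107.4 − 0.045q.
Supply slope = (58.29 − 46.88)/(1429 − 288) = 0.01, so p = 44 + 0.01q.
Competitive equilibrium: 107.4 − 0.045q = 44 + 0.01q → q* = 1152.7273, p* = 55.5273.
The subsidy lowers effective supply by 6: p = 38 + 0.01q.
New quantity: 107.4 − 0.045q = 38 + 0.01q → q' = 1261.8182.
Overproduction Δq = 1261.8182 − 1152.7273 = 109.0909; wedge = subsidy = 6.
Deadweight loss = ½ × 109.0909 × 6 = $327.27 million.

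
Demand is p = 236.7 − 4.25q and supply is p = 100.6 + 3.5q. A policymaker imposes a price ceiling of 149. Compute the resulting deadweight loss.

Competitive equilibrium: 236.7 − 4.25q = 100.6 + 3.5q → q* = 17.5613, p* = 162.0645.
At the ceiling p = 149, quantity supplied = (149 − 100.6)/3.5 = 13.8286.
Willingness to pay at q' = 13.8286: 236.7 − 4.25·13.8286 = 177.9285.
Δq = 17.5613 − 13.8286 = 3.7327; wedge = 177.9285 − 149 = 28.9285.
Welfare loss = ½ × 3.7327 × 28.9285 = 53.99.

53.99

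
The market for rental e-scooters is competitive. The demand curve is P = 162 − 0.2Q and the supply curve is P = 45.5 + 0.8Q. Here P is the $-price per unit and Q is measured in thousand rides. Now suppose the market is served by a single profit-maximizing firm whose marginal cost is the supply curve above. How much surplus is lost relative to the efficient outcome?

$188.50 thousand

Competitive equilibrium: 162 − 0.2Q = 45.5 + 0.8Q → Q* = 116.5, P* = 138.7.
Marginal revenue: MR = 162 − 0.4Q. Set MR = MC: 162 − 0.4Q = 45.5 + 0.8Q → Q_m = 97.0833.
Price P_m = 162 − 0.2·97.0833 = 142.5833; MC(Q_m) = 45.5 + 0.8·97.0833 = 123.1666.
Competitive Q* = 116.5, so ΔQ = 19.4167; wedge = 142.5833 − 123.1666 = 19.4167.
Deadweight loss = ½ × 19.4167 × 19.4167 = $188.50 thousand.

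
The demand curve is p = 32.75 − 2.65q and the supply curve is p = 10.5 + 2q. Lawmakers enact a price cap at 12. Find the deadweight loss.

Competitive equilibrium: 32.75 − 2.65q = 10.5 + 2q → q* = 4.7849, p* = 20.0699.
At the ceiling p = 12, quantity supplied = (12 − 10.5)/2 = 0.75.
Willingness to pay at q' = 0.75: 32.75 − 2.65·0.75 = 30.7625.
Δq = 4.7849 − 0.75 = 4.0349; wedge = 30.7625 − 12 = 18.7625.
Deadweight loss = ½ × 4.0349 × 18.7625 = 37.85.

37.85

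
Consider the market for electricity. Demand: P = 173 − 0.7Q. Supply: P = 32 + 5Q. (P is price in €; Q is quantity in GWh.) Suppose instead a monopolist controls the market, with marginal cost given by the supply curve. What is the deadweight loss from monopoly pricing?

Competitive equilibrium: 173 − 0.7Q = 32 + 5Q → Q* = 24.7368, P* = 155.6842.
Marginal revenue: MR = 173 − 1.4Q. Set MR = MC: 173 − 1.4Q = 32 + 5Q → Q_m = 22.0313.
Price P_m = 173 − 0.7·22.0313 = 157.5781; MC(Q_m) = 32 + 5·22.0313 = 142.1565.
Competitive Q* = 24.7368, so ΔQ = 2.7055; wedge = 157.5781 − 142.1565 = 15.4216.
The triangle = ½ × 2.7055 × 15.4216 = €20.86.

€20.86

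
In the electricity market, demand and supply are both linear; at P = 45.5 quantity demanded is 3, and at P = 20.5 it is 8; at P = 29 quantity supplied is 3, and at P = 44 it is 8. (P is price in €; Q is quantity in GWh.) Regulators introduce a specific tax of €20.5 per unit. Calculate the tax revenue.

Demand slope = (20.5 − 45.5)/(8 − 3) = −5, so P = 60.5 − 5Q.
Supply slope = (44 − 29)/(8 − 3) = 3, so P = 20 + 3Q.
Competitive equilibrium: 60.5 − 5Q = 20 + 3Q → Q* = 5.0625, P* = 35.1875.
With the tax, the buyer price exceeds the seller price by 20.5: (60.5 − 5Q) − (20 + 3Q) = 20.5 → Q' = 2.5.
Tax revenue = 20.5 × 2.5 = €51.25.

€51.25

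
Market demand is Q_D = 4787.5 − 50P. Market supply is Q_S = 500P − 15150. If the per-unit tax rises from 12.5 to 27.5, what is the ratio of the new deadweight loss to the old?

In inverse form: demand P = 95.75 − 0.02Q, supply P = 30.3 + 0.002Q.
Competitive equilibrium: 95.75 − 0.02Q = 30.3 + 0.002Q → Q* = 2975, P* = 36.25.
For a per-unit tax t: ΔQ = t/0.022, so DWL = ½·t·(t/0.022) = t²/0.044.
At t = 12.5: DWL = 3551.136. At t = 27.5: DWL = 17187.5.
Ratio = (27.5/12.5)² = 4.84.

4.84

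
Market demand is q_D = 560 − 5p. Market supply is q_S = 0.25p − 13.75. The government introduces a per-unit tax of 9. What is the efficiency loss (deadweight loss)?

9.64

In inverse form: demand p = 112 − 0.2q, supply p = 55 + 4q.
Competitive equilibrium: 112 − 0.2q = 55 + 4q → q* = 13.5714, p* = 109.2857.
With the tax, the buyer price exceeds the seller price by 9: (112 − 0.2q) − (55 + 4q) = 9 → q' = 11.4286.
Δq = 13.5714 − 11.4286 = 2.1428; the wedge equals the tax, 9.
The triangle = ½ × 2.1428 × 9 = 9.64.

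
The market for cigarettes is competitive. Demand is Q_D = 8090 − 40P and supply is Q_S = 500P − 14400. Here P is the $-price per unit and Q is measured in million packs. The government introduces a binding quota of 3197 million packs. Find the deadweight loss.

In inverse form: demand P = 202.25 − 0.025Q, supply P = 28.8 + 0.002Q.
Competitive equilibrium: 202.25 − 0.025Q = 28.8 + 0.002Q → Q* = 6424.0741, P* = 41.6481.
At Q = 3197: demand price = 202.25 − 0.025·3197 = 122.325; supply price = 28.8 + 0.002·3197 = 35.194.
ΔQ = 6424.0741 − 3197 = 3227.0741; wedge = 122.325 − 35.194 = 87.131.
Deadweight loss = ½ × 3227.0741 × 87.131 = $140589.10 million.

$140589.10 million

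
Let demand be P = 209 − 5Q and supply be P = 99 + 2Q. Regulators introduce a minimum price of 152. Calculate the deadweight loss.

Competitive equilibrium: 209 − 5Q = 99 + 2Q → Q* = 15.7143, P* = 130.4286.
At the floor P = 152, quantity demanded = (209 − 152)/5 = 11.4.
Sellers' marginal cost at Q' = 11.4: 99 + 2·11.4 = 121.8.
ΔQ = 15.7143 − 11.4 = 4.3143; wedge = 152 − 121.8 = 30.2.
The triangle = ½ × 4.3143 × 30.2 = 65.15.

65.15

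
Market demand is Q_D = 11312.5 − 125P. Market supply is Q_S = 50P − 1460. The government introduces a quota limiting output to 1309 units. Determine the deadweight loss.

10848.64

In inverse form: demand P = 90.5 − 0.008Q, supply P = 29.2 + 0.02Q.
Competitive equilibrium: 90.5 − 0.008Q = 29.2 + 0.02Q → Q* = 2189.2857, P* = 72.9857.
At Q = 1309: demand price = 90.5 − 0.008·1309 = 80.028; supply price = 29.2 + 0.02·1309 = 55.38.
ΔQ = 2189.2857 − 1309 = 880.2857; wedge = 80.028 − 55.38 = 24.648.
DWL = ½ × 880.2857 × 24.648 = 10848.64.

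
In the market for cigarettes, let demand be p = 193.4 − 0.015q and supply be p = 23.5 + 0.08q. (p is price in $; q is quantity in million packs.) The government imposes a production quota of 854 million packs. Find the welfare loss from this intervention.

$41474.28 million

Competitive equilibrium: 193.4 − 0.015q = 23.5 + 0.08q → q* = 1788.4211, p* = 166.5737.
At q = 854: demand price = 193.4 − 0.015·854 = 180.59; supply price = 23.5 + 0.08·854 = 91.82.
Δq = 1788.4211 − 854 = 934.4211; wedge = 180.59 − 91.82 = 88.77.
The triangle = ½ × 934.4211 × 88.77 = $41474.28 million.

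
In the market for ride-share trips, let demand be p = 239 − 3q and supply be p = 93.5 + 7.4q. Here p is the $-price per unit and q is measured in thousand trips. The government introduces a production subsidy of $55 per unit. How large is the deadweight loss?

$145.43 thousand

Competitive equilibrium: 239 − 3q = 93.5 + 7.4q → q* = 13.9904, p* = 197.0288.
The subsidy lowers effective supply by 55: p = 38.5 + 7.4q.
New quantity: 239 − 3q = 38.5 + 7.4q → q' = 19.2788.
Overproduction Δq = 19.2788 − 13.9904 = 5.2884; wedge = subsidy = 55.
Welfare loss = ½ × 5.2884 × 55 = $145.43 thousand.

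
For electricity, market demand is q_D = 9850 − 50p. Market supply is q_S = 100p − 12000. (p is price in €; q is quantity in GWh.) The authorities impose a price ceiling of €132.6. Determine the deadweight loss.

€25610.67

In inverse form: demand p = 197 − 0.02q, supply p = 120 + 0.01q.
Competitive equilibrium: 197 − 0.02q = 120 + 0.01q → q* = 2566.6667, p* = 145.6667.
At the ceiling p = 132.6, quantity supplied = (132.6 − 120)/0.01 = 1260.
Willingness to pay at q' = 1260: 197 − 0.02·1260 = 171.8.
Δq = 2566.6667 − 1260 = 1306.6667; wedge = 171.8 − 132.6 = 39.2.
Welfare loss = ½ × 1306.6667 × 39.2 = €25610.67.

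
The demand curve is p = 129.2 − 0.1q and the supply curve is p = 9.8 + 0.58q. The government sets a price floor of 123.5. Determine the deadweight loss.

4781.48

Competitive equilibrium: 129.2 − 0.1q = 9.8 + 0.58q → q* = 175.5882, p* = 111.6412.
At the floor p = 123.5, quantity demanded = (129.2 − 123.5)/0.1 = 57.
Sellers' marginal cost at q' = 57: 9.8 + 0.58·57 = 42.86.
Δq = 175.5882 − 57 = 118.5882; wedge = 123.5 − 42.86 = 80.64.
Deadweight loss = ½ × 118.5882 × 80.64 = 4781.48.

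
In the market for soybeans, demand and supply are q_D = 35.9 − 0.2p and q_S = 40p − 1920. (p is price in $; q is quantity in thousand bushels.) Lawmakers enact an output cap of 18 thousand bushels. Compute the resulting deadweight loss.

In inverse form: demand p = 179.5 − 5q, supply p = 48 + 0.025q.
Competitive equilibrium: 179.5 − 5q = 48 + 0.025q → q* = 26.1692, p* = 48.6542.
At q = 18: demand price = 179.5 − 5·18 = 89.5; supply price = 48 + 0.025·18 = 48.45.
Δq = 26.1692 − 18 = 8.1692; wedge = 89.5 − 48.45 = 41.05.
The triangle = ½ × 8.1692 × 41.05 = $167.67 thousand.

$167.67 thousand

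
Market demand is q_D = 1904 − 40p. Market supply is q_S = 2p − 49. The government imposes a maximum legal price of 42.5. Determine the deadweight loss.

In inverse form: demand p = 47.6 − 0.025q, supply p = 24.5 + 0.5q.
Competitive equilibrium: 47.6 − 0.025q = 24.5 + 0.5q → q* = 44, p* = 46.5.
At the ceiling p = 42.5, quantity supplied = (42.5 − 24.5)/0.5 = 36.
Willingness to pay at q' = 36: 47.6 − 0.025·36 = 46.7.
Δq = 44 − 36 = 8; wedge = 46.7 − 42.5 = 4.2.
The triangle = ½ × 8 × 4.2 = 16.80.

16.80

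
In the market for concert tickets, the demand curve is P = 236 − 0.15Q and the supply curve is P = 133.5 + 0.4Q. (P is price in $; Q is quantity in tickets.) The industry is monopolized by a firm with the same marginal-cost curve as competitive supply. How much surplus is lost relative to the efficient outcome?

Competitive equilibrium: 236 − 0.15Q = 133.5 + 0.4Q → Q* = 186.3636, P* = 208.0455.
Marginal revenue: MR = 236 − 0.3Q. Set MR = MC: 236 − 0.3Q = 133.5 + 0.4Q → Q_m = 146.4286.
Price P_m = 236 − 0.15·146.4286 = 214.0357; MC(Q_m) = 133.5 + 0.4·146.4286 = 192.0714.
Competitive Q* = 186.3636, so ΔQ = 39.935; wedge = 214.0357 − 192.0714 = 21.9643.
DWL = ½ × 39.935 × 21.9643 = $438.57.

$438.57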